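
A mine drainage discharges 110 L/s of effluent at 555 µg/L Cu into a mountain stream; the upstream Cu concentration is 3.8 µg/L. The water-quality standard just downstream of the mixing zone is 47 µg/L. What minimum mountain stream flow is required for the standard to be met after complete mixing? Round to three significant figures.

Set C_mix = 47: (Q·3.800 + 110.0·555.0) / (Q + 110.0) = 47
→ Q = 110.0·(555.0 − 47)/(47 − 3.800) = 1294 L/s.

1290 L/s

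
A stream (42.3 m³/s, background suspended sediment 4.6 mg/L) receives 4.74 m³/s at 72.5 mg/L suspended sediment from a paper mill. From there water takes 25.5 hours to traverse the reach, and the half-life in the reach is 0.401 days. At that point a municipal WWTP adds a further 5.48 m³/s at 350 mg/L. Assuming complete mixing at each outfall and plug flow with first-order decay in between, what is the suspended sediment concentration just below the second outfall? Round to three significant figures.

Mass balance: C = (42.30·4.600 + 4.740·72.50) / 47.04 = 538.2/47.04 = 11.44 mg/L; combined flow 47.04 m³/s.
Half-life 0.401 d → k = ln 2 / 0.401 = 1.729 d⁻¹.
Applying C = C₀e^(−kt): 11.44 × 0.1594 = 1.823 mg/L.
Second outfall: C = (47.04·1.823 + 5.480·350.0)/52.52 = 38.15 mg/L.

38.2 mg/L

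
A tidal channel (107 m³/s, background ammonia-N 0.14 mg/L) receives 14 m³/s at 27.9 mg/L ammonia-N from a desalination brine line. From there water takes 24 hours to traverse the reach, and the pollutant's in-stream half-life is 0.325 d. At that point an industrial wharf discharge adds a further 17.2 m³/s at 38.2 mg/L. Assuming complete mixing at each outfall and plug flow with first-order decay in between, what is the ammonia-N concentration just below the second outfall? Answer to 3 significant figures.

5.10 mg/L

Conservation of mass: C = (107.0·0.1400 + 14.00·27.90) / 121.0 = 405.6/121.0 = 3.352 mg/L; combined flow 121.0 m³/s.
Half-life 0.325 d → k = ln 2 / 0.325 = 2.133 d⁻¹.
Applying C = C₀e^(−kt): 3.352 × 0.1185 = 0.3972 mg/L.
At the second outfall, C = (121.0·0.3972 + 17.20·38.20) / (121.0 + 17.20) = 5.102 mg/L.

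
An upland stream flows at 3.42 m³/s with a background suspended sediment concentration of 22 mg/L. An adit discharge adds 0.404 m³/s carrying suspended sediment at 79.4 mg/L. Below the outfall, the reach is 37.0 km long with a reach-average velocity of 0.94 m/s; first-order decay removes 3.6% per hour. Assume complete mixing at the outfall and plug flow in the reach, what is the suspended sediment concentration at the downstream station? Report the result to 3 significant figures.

18.8 mg/L

Flow-weighted average: C = (3.420·22.00 + 0.4040·79.40) / 3.824 = 107.3/3.824 = 28.06 mg/L.
Travel time t = 37.0·1000 / 0.94 = 39360 s = 10.93 h.
3.6%/h lost → k = −ln(1 − 0.036) = 0.03666 h⁻¹.
Applying C = C₀e^(−kt): 28.06 × 0.6697 = 18.80 mg/L.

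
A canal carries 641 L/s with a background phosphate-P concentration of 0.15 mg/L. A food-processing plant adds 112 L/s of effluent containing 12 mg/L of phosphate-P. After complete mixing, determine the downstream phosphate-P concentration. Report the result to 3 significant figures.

1.91 mg/L

Mixed concentration C = ΣQC/ΣQ = (641.0·0.1500 + 112.0·12.00) / 753.0 = 1440/753.0 = 1.913 mg/L.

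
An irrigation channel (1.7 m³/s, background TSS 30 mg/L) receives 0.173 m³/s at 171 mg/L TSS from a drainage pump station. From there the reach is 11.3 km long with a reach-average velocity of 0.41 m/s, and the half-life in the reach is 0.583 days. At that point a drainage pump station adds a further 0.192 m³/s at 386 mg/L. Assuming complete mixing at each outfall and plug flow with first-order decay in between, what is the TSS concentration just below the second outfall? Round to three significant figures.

62.6 mg/L

Conservation of mass: C = (1.700·30.00 + 0.1730·171.0) / 1.873 = 80.58/1.873 = 43.02 mg/L; combined flow 1.873 m³/s.
Travel time t = 11.3·1000 / 0.41 = 27560 s = 7.656 h.
Half-life 0.583 d → k = ln 2 / 0.583 = 1.189 d⁻¹.
Decay over the reach: 43.02·exp(−kt) = 43.02·0.6844 = 29.44 mg/L.
Second outfall: C = (1.873·29.44 + 0.1920·386.0)/2.065 = 62.60 mg/L.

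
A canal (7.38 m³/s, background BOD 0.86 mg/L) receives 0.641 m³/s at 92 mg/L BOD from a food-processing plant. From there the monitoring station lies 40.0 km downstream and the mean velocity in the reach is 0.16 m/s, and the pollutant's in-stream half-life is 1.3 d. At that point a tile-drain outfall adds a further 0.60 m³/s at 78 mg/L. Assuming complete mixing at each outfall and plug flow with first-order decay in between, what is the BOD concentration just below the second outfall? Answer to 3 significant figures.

7.05 mg/L

After mixing, C = (7.380·0.8600 + 0.6410·92.00) / 8.021 = 65.32/8.021 = 8.143 mg/L; combined flow 8.021 m³/s.
Travel time t = 40.0·1000 / 0.16 = 250000 s = 69.44 h.
Half-life 1.3 d → k = ln 2 / 1.3 = 0.5332 d⁻¹.
After decay, C = 8.143 × e^(−kt) = 8.143 × 0.2138 = 1.741 mg/L.
At the second outfall, C = (8.021·1.741 + 0.6000·78.00) / (8.021 + 0.6000) = 7.048 mg/L.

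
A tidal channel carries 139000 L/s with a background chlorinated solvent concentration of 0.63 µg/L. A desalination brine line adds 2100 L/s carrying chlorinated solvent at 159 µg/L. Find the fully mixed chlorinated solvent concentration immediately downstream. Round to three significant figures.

2.99 µg/L

Conservation of mass: C = (139000·0.6300 + 2100·159.0) / 141100 = 421500/141100 = 2.987 µg/L.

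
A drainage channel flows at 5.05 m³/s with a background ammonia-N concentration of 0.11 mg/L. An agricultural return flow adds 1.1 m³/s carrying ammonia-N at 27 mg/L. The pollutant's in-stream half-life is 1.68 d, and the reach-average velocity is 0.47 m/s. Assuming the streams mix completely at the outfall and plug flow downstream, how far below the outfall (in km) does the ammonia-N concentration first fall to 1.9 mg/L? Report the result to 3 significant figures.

Mass balance: C = (5.050·0.1100 + 1.100·27.00) / 6.150 = 30.26/6.150 = 4.920 mg/L.
Half-life 1.68 d → k = ln 2 / 1.68 = 0.4126 d⁻¹.
Set 4.920·exp(−k·t) = 1.9 → t = ln(4.920/1.9)/k = 199200 s = 55.34 h.
Distance = v·t = 0.47·199200 = 93640 m = 93.64 km.

93.6 km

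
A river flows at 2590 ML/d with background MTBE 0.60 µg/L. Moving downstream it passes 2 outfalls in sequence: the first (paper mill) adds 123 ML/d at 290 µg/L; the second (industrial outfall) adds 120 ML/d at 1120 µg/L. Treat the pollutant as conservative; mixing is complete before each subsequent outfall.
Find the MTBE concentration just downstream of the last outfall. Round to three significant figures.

After outfall 1: Q = 2590 + 123.0 = 2713 ML/d; C = (2590·0.6000 + 123.0·290.0)/2713 = 13.72 µg/L.
After outfall 2: Q = 2713 + 120.0 = 2833 ML/d; C = (2713·13.72 + 120.0·1120)/2833 = 60.58 µg/L.

60.6 µg/L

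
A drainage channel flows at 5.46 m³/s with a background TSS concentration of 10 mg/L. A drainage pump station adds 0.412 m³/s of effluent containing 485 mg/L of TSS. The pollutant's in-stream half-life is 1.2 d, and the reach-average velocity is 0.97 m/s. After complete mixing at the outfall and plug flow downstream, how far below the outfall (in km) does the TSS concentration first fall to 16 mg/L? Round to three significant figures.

145 km

After mixing, C = (5.460·10.00 + 0.4120·485.0) / 5.872 = 254.4/5.872 = 43.33 mg/L.
Half-life 1.2 d → k = ln 2 / 1.2 = 0.5776 d⁻¹.
Set 43.33·exp(−k·t) = 16 → t = ln(43.33/16)/k = 149000 s = 41.39 h.
Distance = v·t = 0.97·149000 = 144500 m = 144.5 km.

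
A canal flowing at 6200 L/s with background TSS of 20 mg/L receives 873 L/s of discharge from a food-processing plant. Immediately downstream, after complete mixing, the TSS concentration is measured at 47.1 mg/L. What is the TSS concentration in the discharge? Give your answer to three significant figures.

Mass balance: 6200·20.00 + 873.0·Cₑ = 7073·47.10
→ Cₑ = (7073·47.10 − 6200·20.00) / 873.0 = 239.6 mg/L.

240 mg/L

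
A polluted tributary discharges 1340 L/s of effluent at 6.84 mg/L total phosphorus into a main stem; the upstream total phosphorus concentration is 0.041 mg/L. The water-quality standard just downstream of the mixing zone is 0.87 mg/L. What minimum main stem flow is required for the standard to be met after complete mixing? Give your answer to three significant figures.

Set C_mix = 0.87: (Q·0.04100 + 1340·6.840) / (Q + 1340) = 0.87
→ Q = 1340·(6.840 − 0.87)/(0.87 − 0.04100) = 9650 L/s.

9650 L/s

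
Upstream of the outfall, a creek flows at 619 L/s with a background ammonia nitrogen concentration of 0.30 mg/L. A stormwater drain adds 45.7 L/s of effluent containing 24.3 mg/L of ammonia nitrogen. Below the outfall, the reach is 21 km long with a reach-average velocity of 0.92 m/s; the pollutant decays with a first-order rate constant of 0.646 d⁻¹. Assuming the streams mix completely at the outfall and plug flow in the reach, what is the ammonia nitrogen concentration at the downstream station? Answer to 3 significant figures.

1.64 mg/L

Flow-weighted average: C = (619.0·0.3000 + 45.70·24.30) / 664.7 = 1296/664.7 = 1.950 mg/L.
Travel time t = 21·1000 / 0.92 = 22830 s = 6.341 h.
Applying C = C₀e^(−kt): 1.950 × 0.8431 = 1.644 mg/L.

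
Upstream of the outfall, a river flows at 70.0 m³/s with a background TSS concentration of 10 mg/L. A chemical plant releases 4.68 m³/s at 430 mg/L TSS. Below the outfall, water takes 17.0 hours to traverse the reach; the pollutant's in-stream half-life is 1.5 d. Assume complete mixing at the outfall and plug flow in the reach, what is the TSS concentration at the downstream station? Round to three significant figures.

26.2 mg/L

Mass balance: C = (70.00·10.00 + 4.680·430.0) / 74.68 = 2712/74.68 = 36.32 mg/L.
Half-life 1.5 d → k = ln 2 / 1.5 = 0.4621 d⁻¹.
After decay, C = 36.32 × e^(−kt) = 36.32 × 0.7209 = 26.18 mg/L.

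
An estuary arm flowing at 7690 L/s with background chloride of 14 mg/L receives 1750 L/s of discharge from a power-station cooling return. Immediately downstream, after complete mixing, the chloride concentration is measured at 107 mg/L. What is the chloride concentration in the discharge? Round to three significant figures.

516 mg/L

Mass balance: 7690·14.00 + 1750·Cₑ = 9440·107.0
→ Cₑ = (9440·107.0 − 7690·14.00) / 1750 = 515.7 mg/L.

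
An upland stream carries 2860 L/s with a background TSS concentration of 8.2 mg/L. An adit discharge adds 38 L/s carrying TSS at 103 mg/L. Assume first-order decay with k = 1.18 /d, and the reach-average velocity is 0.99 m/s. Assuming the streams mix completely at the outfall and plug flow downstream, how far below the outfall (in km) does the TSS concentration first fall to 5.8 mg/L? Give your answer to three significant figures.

35.3 km

Mass balance: C = (2860·8.200 + 38.00·103.0) / 2898 = 27370/2898 = 9.443 mg/L.
Set 9.443·exp(−k·t) = 5.8 → t = ln(9.443/5.8)/k = 35690 s = 9.914 h.
Distance = v·t = 0.99·35690 = 35330 m = 35.33 km.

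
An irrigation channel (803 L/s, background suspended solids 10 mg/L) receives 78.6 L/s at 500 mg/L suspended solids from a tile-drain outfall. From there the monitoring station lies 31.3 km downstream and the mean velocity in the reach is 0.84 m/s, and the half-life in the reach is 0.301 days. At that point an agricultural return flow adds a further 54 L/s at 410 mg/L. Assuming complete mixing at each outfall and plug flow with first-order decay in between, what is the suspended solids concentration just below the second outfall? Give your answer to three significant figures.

After mixing, C = (803.0·10.00 + 78.60·500.0) / 881.6 = 47330/881.6 = 53.69 mg/L; combined flow 881.6 L/s.
Travel time t = 31.3·1000 / 0.84 = 37260 s = 10.35 h.
Half-life 0.301 d → k = ln 2 / 0.301 = 2.303 d⁻¹.
After decay, C = 53.69 × e^(−kt) = 53.69 × 0.3704 = 19.89 mg/L.
At the second outfall, C = (881.6·19.89 + 54.00·410.0) / (881.6 + 54.00) = 42.40 mg/L.

42.4 mg/L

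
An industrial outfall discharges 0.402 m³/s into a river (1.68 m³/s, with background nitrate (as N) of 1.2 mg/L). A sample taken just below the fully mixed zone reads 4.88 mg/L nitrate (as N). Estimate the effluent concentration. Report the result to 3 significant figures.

20.3 mg/L

Mass balance: 1.680·1.200 + 0.4020·Cₑ = 2.082·4.880
→ Cₑ = (2.082·4.880 − 1.680·1.200) / 0.4020 = 20.26 mg/L.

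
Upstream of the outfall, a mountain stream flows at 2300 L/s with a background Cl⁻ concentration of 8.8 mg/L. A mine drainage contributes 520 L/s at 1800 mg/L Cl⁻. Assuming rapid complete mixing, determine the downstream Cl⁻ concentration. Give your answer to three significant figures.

339 mg/L

After mixing, C = (2300·8.800 + 520.0·1800) / 2820 = 956200/2820 = 339.1 mg/L.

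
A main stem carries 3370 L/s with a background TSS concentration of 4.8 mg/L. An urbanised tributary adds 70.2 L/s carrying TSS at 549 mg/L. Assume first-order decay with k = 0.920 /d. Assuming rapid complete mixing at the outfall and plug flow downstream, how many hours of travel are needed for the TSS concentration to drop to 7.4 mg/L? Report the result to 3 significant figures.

Mixed concentration C = ΣQC/ΣQ = (3370·4.800 + 70.20·549.0) / 3440 = 54720/3440 = 15.90 mg/L.
15.90·exp(−k·t) = 7.4 → t = ln(15.90/7.4)/k = 71860 s = 19.96 h.

20.0 h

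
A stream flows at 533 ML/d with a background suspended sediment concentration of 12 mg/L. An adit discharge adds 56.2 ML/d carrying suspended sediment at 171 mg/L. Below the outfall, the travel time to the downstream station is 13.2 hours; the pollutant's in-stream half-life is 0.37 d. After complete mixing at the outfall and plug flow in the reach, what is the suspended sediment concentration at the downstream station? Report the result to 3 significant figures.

Mixed concentration C = ΣQC/ΣQ = (533.0·12.00 + 56.20·171.0) / 589.2 = 16010/589.2 = 27.17 mg/L.
Half-life 0.37 d → k = ln 2 / 0.37 = 1.873 d⁻¹.
After decay, C = 27.17 × e^(−kt) = 27.17 × 0.3569 = 9.695 mg/L.

9.70 mg/L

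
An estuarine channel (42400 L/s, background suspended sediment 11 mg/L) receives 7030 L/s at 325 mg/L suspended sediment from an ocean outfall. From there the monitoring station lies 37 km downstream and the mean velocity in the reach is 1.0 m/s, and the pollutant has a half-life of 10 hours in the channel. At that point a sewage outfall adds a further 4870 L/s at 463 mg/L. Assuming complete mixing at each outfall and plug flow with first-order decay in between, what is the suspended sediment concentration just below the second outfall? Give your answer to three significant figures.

Conservation of mass: C = (42400·11.00 + 7030·325.0) / 49430 = 2751000/49430 = 55.66 mg/L; combined flow 49430 L/s.
Travel time t = 37·1000 / 1.0 = 37000 s = 10.28 h.
Half-life 10 h → k = ln 2 / 10 = 0.06931 h⁻¹ = 1.664 d⁻¹.
After decay, C = 55.66 × e^(−kt) = 55.66 × 0.4905 = 27.30 mg/L.
At the second outfall, C = (49430·27.30 + 4870·463.0) / (49430 + 4870) = 66.37 mg/L.

66.4 mg/L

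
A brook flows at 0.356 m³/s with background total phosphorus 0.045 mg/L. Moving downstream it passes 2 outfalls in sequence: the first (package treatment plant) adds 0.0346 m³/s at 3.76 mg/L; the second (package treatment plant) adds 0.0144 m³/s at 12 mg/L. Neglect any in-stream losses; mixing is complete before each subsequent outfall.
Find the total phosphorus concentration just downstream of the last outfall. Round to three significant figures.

0.787 mg/L

Outfall 1: combined Q = 0.3906 m³/s; C = (0.3560·0.04500 + 0.03460·3.760)/0.3906 = 0.3741 mg/L.
Outfall 2: combined Q = 0.4050 m³/s; C = (0.3906·0.3741 + 0.01440·12.00)/0.4050 = 0.7874 mg/L.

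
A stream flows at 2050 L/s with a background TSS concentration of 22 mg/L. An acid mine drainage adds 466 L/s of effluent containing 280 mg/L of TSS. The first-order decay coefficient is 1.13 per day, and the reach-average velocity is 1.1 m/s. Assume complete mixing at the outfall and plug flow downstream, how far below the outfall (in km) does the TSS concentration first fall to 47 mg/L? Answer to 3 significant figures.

33.2 km

Mixed concentration C = ΣQC/ΣQ = (2050·22.00 + 466.0·280.0) / 2516 = 175600/2516 = 69.79 mg/L.
Set 69.79·exp(−k·t) = 47 → t = ln(69.79/47)/k = 30220 s = 8.395 h.
Distance = v·t = 1.1·30220 = 33250 m = 33.25 km.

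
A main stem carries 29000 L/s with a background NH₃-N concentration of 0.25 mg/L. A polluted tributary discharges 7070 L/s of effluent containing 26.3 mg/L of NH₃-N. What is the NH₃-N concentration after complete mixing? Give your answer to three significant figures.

Flow-weighted average: C = (29000·0.2500 + 7070·26.30) / 36070 = 193200/36070 = 5.356 mg/L.

5.36 mg/L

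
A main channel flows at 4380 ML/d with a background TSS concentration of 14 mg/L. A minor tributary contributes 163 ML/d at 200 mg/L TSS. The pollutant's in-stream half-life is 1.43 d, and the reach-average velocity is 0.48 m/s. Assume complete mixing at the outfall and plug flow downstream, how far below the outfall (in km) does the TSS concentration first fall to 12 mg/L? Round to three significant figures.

Flow-weighted average: C = (4380·14.00 + 163.0·200.0) / 4543 = 93920/4543 = 20.67 mg/L.
Half-life 1.43 d → k = ln 2 / 1.43 = 0.4847 d⁻¹.
Set 20.67·exp(−k·t) = 12 → t = ln(20.67/12)/k = 96960 s = 26.93 h.
Distance = v·t = 0.48·96960 = 46540 m = 46.54 km.

46.5 km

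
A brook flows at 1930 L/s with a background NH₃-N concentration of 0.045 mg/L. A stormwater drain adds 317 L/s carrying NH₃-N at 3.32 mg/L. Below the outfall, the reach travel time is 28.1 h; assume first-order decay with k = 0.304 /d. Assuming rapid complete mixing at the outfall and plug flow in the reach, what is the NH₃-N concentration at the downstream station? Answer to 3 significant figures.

Mixed concentration C = ΣQC/ΣQ = (1930·0.04500 + 317.0·3.320) / 2247 = 1139/2247 = 0.5070 mg/L.
Applying C = C₀e^(−kt): 0.5070 × 0.7005 = 0.3552 mg/L.

0.355 mg/L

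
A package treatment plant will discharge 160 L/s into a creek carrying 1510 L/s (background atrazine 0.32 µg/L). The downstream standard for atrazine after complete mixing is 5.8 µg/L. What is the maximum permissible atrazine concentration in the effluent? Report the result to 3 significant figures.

57.5 µg/L

At the limit, (Qr·Cr + Qe·Cₑ)/(Qr + Qe) = 5.8:
Cₑ = (1670·5.8 − 1510·0.3200) / 160.0 = 57.52 µg/L.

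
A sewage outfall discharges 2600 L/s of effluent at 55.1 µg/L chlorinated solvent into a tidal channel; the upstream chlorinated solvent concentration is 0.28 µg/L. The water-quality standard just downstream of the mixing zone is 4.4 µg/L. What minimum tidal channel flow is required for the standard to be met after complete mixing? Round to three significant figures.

32000 L/s

Set C_mix = 4.4: (Q·0.2800 + 2600·55.10) / (Q + 2600) = 4.4
→ Q = 2600·(55.10 − 4.4)/(4.4 − 0.2800) = 32000 L/s.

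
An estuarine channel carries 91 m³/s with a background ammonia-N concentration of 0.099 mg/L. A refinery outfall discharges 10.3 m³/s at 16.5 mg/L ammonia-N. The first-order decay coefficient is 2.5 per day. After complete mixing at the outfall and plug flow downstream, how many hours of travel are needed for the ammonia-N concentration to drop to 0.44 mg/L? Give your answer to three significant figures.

Mixed concentration C = ΣQC/ΣQ = (91.00·0.09900 + 10.30·16.50) / 101.3 = 179.0/101.3 = 1.767 mg/L.
1.767·exp(−k·t) = 0.44 → t = ln(1.767/0.44)/k = 48040 s = 13.34 h.

13.3 h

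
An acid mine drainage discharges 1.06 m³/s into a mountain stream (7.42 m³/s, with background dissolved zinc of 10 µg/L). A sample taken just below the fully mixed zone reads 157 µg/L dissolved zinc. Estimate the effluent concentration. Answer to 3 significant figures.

Mass balance: 7.420·10.00 + 1.060·Cₑ = 8.480·157.0
→ Cₑ = (8.480·157.0 − 7.420·10.00) / 1.060 = 1186 µg/L.

1190 µg/L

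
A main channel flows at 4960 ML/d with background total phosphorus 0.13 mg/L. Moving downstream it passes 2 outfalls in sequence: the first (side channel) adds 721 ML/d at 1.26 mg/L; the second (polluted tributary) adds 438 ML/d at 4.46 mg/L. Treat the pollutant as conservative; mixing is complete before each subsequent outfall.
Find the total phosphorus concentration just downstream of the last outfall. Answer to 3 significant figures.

Below outfall 1: Q → 5681 ML/d, C = (4960·0.1300 + 721.0·1.260)/5681 = 0.2734 mg/L.
Below outfall 2: Q → 6119 ML/d, C = (5681·0.2734 + 438.0·4.460)/6119 = 0.5731 mg/L.

0.573 mg/L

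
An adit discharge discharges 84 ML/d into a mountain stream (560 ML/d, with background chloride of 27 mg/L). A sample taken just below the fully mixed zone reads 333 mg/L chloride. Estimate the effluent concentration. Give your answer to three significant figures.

Mass balance: 560.0·27.00 + 84.00·Cₑ = 644.0·333.0
→ Cₑ = (644.0·333.0 − 560.0·27.00) / 84.00 = 2373 mg/L.

2370 mg/L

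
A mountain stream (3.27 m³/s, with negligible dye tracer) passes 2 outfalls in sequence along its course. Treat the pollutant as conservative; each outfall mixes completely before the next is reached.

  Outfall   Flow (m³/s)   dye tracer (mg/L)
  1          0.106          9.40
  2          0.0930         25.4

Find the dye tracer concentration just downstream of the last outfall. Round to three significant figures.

0.968 mg/L

Outfall 1: combined Q = 3.376 m³/s; C = (3.270·0 + 0.1060·9.400)/3.376 = 0.2951 mg/L.
Outfall 2: combined Q = 3.469 m³/s; C = (3.376·0.2951 + 0.09300·25.40)/3.469 = 0.9682 mg/L.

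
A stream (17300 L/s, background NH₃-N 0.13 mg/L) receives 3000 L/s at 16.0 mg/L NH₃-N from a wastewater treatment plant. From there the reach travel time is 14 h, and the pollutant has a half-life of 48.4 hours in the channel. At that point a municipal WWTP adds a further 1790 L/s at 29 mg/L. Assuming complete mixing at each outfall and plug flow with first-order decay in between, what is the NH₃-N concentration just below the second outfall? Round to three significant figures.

4.21 mg/L

Flow-weighted average: C = (17300·0.1300 + 3000·16.00) / 20300 = 50250/20300 = 2.475 mg/L; combined flow 20300 L/s.
Half-life 48.4 h → k = ln 2 / 48.4 = 0.01432 h⁻¹ = 0.3437 d⁻¹.
First-order decay: C = 2.475·exp(−k·t) = 2.475·0.8183 = 2.026 mg/L.
At the second outfall, C = (20300·2.026 + 1790·29.00) / (20300 + 1790) = 4.211 mg/L.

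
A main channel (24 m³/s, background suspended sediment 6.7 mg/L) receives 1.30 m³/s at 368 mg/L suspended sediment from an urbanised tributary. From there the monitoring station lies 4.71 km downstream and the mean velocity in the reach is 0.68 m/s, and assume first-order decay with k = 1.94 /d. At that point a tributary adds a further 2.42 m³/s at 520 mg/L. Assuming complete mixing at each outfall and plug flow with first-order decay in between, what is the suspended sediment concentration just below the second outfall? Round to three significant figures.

Flow-weighted average: C = (24.00·6.700 + 1.300·368.0) / 25.30 = 639.2/25.30 = 25.26 mg/L; combined flow 25.30 m³/s.
Travel time t = 4.71·1000 / 0.68 = 6926 s = 1.924 h.
After decay, C = 25.26 × e^(−kt) = 25.26 × 0.8560 = 21.63 mg/L.
At the second outfall, C = (25.30·21.63 + 2.420·520.0) / (25.30 + 2.420) = 65.13 mg/L.

65.1 mg/L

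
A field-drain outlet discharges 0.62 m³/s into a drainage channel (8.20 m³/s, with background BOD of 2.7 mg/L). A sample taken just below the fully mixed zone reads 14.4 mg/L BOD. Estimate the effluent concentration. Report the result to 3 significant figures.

Mass balance: 8.200·2.700 + 0.6200·Cₑ = 8.820·14.40
→ Cₑ = (8.820·14.40 − 8.200·2.700) / 0.6200 = 169.1 mg/L.

169 mg/L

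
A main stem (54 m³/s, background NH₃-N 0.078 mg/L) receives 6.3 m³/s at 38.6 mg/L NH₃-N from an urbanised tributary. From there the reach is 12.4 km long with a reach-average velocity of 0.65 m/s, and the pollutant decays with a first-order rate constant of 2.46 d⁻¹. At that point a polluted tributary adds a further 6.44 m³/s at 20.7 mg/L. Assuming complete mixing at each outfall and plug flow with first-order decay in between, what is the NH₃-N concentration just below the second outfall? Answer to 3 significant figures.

Mixed concentration C = ΣQC/ΣQ = (54.00·0.07800 + 6.300·38.60) / 60.30 = 247.4/60.30 = 4.103 mg/L; combined flow 60.30 m³/s.
Travel time t = 12.4·1000 / 0.65 = 19080 s = 5.299 h.
After decay, C = 4.103 × e^(−kt) = 4.103 × 0.5809 = 2.383 mg/L.
At the second outfall, C = (60.30·2.383 + 6.440·20.70) / (60.30 + 6.440) = 4.151 mg/L.

4.15 mg/L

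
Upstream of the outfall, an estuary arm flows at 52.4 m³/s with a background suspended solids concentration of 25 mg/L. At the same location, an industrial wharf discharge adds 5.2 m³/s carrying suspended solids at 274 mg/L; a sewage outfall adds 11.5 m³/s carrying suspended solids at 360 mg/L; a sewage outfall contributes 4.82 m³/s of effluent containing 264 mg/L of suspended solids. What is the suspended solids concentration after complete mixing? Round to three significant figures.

110 mg/L

Flow-weighted average: C = (52.40·25.00 + 5.200·274.0 + 11.50·360.0 + 4.820·264.0) / 73.92 = 8147/73.92 = 110.2 mg/L.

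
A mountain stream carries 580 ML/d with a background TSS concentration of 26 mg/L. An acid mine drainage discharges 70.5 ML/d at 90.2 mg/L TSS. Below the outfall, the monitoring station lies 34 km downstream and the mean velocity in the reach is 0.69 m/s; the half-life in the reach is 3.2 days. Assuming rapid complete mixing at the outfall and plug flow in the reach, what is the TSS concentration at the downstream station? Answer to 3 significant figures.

Mixed concentration C = ΣQC/ΣQ = (580.0·26.00 + 70.50·90.20) / 650.5 = 21440/650.5 = 32.96 mg/L.
Travel time t = 34·1000 / 0.69 = 49280 s = 13.69 h.
Half-life 3.2 d → k = ln 2 / 3.2 = 0.2166 d⁻¹.
Applying C = C₀e^(−kt): 32.96 × 0.8838 = 29.13 mg/L.

29.1 mg/L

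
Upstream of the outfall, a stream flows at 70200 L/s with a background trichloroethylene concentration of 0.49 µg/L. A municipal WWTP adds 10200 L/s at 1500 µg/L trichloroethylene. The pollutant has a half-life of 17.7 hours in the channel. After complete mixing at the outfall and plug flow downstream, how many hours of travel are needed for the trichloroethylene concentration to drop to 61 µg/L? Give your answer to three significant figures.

Mass balance: C = (70200·0.4900 + 10200·1500) / 80400 = 15330000/80400 = 190.7 µg/L.
Half-life 17.7 h → k = ln 2 / 17.7 = 0.03916 h⁻¹ = 0.9399 d⁻¹.
190.7·exp(−k·t) = 61 → t = ln(190.7/61)/k = 104800 s = 29.11 h.

29.1 h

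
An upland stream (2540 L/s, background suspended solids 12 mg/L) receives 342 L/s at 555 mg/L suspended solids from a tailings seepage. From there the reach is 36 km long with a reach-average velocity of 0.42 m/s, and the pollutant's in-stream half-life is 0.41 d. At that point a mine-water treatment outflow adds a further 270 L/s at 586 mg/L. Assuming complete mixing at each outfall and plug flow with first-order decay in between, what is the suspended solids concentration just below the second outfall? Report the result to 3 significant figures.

63.3 mg/L

Mass balance: C = (2540·12.00 + 342.0·555.0) / 2882 = 220300/2882 = 76.44 mg/L; combined flow 2882 L/s.
Travel time t = 36·1000 / 0.42 = 85710 s = 23.81 h.
Half-life 0.41 d → k = ln 2 / 0.41 = 1.691 d⁻¹.
After decay, C = 76.44 × e^(−kt) = 76.44 × 0.1869 = 14.29 mg/L.
Second outfall: C = (2882·14.29 + 270.0·586.0)/3152 = 63.26 mg/L.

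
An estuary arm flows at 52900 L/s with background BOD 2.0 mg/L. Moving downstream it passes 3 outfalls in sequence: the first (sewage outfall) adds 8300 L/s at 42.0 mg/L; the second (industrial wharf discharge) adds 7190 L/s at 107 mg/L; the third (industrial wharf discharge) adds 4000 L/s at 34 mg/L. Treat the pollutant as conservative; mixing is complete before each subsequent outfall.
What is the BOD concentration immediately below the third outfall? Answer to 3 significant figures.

Outfall 1: combined Q = 61200 L/s; C = (52900·2.000 + 8300·42.00)/61200 = 7.425 mg/L.
Outfall 2: combined Q = 68390 L/s; C = (61200·7.425 + 7190·107.0)/68390 = 17.89 mg/L.
Outfall 3: combined Q = 72390 L/s; C = (68390·17.89 + 4000·34.00)/72390 = 18.78 mg/L.

18.8 mg/L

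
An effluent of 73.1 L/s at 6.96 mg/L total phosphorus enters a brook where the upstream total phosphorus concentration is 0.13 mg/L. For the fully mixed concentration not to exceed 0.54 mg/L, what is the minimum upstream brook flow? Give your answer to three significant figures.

1140 L/s

Set C_mix = 0.54: (Q·0.1300 + 73.10·6.960) / (Q + 73.10) = 0.54
→ Q = 73.10·(6.960 − 0.54)/(0.54 − 0.1300) = 1145 L/s.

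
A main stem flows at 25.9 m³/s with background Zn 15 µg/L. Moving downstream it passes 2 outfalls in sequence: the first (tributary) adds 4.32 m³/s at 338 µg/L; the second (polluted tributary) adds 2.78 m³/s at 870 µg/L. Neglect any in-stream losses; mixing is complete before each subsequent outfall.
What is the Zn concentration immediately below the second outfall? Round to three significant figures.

After outfall 1: Q = 25.90 + 4.320 = 30.22 m³/s; C = (25.90·15.00 + 4.320·338.0)/30.22 = 61.17 µg/L.
After outfall 2: Q = 30.22 + 2.780 = 33.00 m³/s; C = (30.22·61.17 + 2.780·870.0)/33.00 = 129.3 µg/L.

129 µg/L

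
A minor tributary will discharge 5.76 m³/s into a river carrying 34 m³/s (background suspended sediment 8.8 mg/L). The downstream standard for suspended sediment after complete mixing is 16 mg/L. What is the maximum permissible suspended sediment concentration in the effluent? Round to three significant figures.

At the limit, (Qr·Cr + Qe·Cₑ)/(Qr + Qe) = 16:
Cₑ = (39.76·16 − 34.00·8.800) / 5.760 = 58.50 mg/L.

58.5 mg/L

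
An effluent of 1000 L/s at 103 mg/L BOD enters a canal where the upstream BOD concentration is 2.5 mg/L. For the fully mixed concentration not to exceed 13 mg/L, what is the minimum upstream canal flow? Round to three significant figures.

Set C_mix = 13: (Q·2.500 + 1000·103.0) / (Q + 1000) = 13
→ Q = 1000·(103.0 − 13)/(13 − 2.500) = 8571 L/s.

8570 L/s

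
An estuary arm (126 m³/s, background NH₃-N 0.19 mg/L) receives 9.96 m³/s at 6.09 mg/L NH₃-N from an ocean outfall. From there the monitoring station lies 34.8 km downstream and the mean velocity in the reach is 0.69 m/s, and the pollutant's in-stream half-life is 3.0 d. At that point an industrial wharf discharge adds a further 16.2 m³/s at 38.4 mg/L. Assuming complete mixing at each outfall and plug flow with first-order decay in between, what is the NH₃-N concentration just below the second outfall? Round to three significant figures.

Conservation of mass: C = (126.0·0.1900 + 9.960·6.090) / 136.0 = 84.60/136.0 = 0.6222 mg/L; combined flow 136.0 m³/s.
Travel time t = 34.8·1000 / 0.69 = 50430 s = 14.01 h.
Half-life 3.0 d → k = ln 2 / 3.0 = 0.2310 d⁻¹.
First-order decay: C = 0.6222·exp(−k·t) = 0.6222·0.8738 = 0.5437 mg/L.
Second outfall: C = (136.0·0.5437 + 16.20·38.40)/152.2 = 4.574 mg/L.

4.57 mg/L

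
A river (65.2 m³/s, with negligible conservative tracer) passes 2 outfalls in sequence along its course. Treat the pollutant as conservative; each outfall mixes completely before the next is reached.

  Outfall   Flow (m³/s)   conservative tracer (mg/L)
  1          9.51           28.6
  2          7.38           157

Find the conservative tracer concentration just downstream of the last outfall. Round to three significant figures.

17.4 mg/L

Outfall 1: combined Q = 74.71 m³/s; C = (65.20·0 + 9.510·28.60)/74.71 = 3.641 mg/L.
Outfall 2: combined Q = 82.09 m³/s; C = (74.71·3.641 + 7.380·157.0)/82.09 = 17.43 mg/L.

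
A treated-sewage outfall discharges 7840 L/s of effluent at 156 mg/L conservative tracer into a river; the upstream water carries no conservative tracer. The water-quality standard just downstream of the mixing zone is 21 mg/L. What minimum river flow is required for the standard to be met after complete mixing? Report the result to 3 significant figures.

50400 L/s

Set C_mix = 21: (Q·0 + 7840·156.0) / (Q + 7840) = 21
→ Q = 7840·(156.0 − 21)/(21 − 0) = 50400 L/s.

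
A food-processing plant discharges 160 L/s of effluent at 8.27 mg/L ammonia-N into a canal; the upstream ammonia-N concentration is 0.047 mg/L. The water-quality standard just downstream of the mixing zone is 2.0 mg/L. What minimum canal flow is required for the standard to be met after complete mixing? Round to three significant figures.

514 L/s

Set C_mix = 2.0: (Q·0.04700 + 160.0·8.270) / (Q + 160.0) = 2.0
→ Q = 160.0·(8.270 − 2.0)/(2.0 − 0.04700) = 513.7 L/s.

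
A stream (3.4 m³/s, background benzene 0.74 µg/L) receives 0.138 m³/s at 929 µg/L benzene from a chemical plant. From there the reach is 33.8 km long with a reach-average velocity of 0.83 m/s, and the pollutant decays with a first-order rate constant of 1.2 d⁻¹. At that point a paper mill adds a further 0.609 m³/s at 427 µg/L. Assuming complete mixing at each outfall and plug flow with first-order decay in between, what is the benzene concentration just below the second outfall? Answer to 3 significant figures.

Conservation of mass: C = (3.400·0.7400 + 0.1380·929.0) / 3.538 = 130.7/3.538 = 36.95 µg/L; combined flow 3.538 m³/s.
Travel time t = 33.8·1000 / 0.83 = 40720 s = 11.31 h.
Applying C = C₀e^(−kt): 36.95 × 0.5680 = 20.99 µg/L.
Second outfall: C = (3.538·20.99 + 0.6090·427.0)/4.147 = 80.61 µg/L.

80.6 µg/L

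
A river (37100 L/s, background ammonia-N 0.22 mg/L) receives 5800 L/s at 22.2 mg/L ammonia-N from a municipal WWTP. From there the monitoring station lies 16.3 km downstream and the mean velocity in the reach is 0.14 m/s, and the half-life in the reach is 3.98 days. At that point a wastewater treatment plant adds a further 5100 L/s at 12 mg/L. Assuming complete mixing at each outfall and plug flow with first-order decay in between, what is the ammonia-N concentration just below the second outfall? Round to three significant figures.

Flow-weighted average: C = (37100·0.2200 + 5800·22.20) / 42900 = 136900/42900 = 3.192 mg/L; combined flow 42900 L/s.
Travel time t = 16.3·1000 / 0.14 = 116400 s = 32.34 h.
Half-life 3.98 d → k = ln 2 / 3.98 = 0.1742 d⁻¹.
Applying C = C₀e^(−kt): 3.192 × 0.7908 = 2.524 mg/L.
Second outfall: C = (42900·2.524 + 5100·12.00)/48000 = 3.531 mg/L.

3.53 mg/L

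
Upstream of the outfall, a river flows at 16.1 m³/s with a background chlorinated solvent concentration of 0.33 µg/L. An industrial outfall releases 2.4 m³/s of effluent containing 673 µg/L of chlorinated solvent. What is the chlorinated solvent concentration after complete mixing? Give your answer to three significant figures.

Flow-weighted average: C = (16.10·0.3300 + 2.400·673.0) / 18.50 = 1621/18.50 = 87.60 µg/L.

87.6 µg/L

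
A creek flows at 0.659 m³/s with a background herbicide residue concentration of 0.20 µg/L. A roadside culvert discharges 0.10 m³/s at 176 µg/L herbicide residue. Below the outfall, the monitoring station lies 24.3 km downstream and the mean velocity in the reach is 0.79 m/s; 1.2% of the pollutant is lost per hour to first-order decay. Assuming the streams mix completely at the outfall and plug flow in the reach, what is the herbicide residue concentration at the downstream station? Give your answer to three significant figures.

21.1 µg/L

Flow-weighted average: C = (0.6590·0.2000 + 0.1000·176.0) / 0.7590 = 17.73/0.7590 = 23.36 µg/L.
Travel time t = 24.3·1000 / 0.79 = 30760 s = 8.544 h.
1.2%/h lost → k = −ln(1 − 0.012) = 0.01207 h⁻¹.
First-order decay: C = 23.36·exp(−k·t) = 23.36·0.9020 = 21.07 µg/L.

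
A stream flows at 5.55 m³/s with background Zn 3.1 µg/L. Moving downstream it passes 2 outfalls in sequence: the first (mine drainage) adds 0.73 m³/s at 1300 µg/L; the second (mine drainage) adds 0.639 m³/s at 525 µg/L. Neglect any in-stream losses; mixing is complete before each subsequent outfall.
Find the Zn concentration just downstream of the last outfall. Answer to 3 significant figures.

188 µg/L

After outfall 1: Q = 5.550 + 0.7300 = 6.280 m³/s; C = (5.550·3.100 + 0.7300·1300)/6.280 = 153.9 µg/L.
After outfall 2: Q = 6.280 + 0.6390 = 6.919 m³/s; C = (6.280·153.9 + 0.6390·525.0)/6.919 = 188.1 µg/L.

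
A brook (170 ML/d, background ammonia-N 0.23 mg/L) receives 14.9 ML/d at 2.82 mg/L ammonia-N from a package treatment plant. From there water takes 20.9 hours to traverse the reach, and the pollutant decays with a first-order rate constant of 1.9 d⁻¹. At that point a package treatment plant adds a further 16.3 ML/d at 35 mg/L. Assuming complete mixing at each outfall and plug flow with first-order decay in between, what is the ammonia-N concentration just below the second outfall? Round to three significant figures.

Conservation of mass: C = (170.0·0.2300 + 14.90·2.820) / 184.9 = 81.12/184.9 = 0.4387 mg/L; combined flow 184.9 ML/d.
Decay over the reach: 0.4387·exp(−kt) = 0.4387·0.1912 = 0.08387 mg/L.
Second outfall: C = (184.9·0.08387 + 16.30·35.00)/201.2 = 2.913 mg/L.

2.91 mg/L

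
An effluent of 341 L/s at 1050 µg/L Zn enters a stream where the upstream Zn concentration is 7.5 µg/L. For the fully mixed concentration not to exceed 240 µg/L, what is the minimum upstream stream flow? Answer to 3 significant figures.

1190 L/s

Set C_mix = 240: (Q·7.500 + 341.0·1050) / (Q + 341.0) = 240
→ Q = 341.0·(1050 − 240)/(240 − 7.500) = 1188 L/s.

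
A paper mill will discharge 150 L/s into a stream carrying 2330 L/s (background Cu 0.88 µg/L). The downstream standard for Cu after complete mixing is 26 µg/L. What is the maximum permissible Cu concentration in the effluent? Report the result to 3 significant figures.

416 µg/L

At the limit, (Qr·Cr + Qe·Cₑ)/(Qr + Qe) = 26:
Cₑ = (2480·26 − 2330·0.8800) / 150.0 = 416.2 µg/L.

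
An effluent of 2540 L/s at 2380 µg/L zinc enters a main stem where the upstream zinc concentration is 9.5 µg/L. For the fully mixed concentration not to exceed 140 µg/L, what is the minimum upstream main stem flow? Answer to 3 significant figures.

Set C_mix = 140: (Q·9.500 + 2540·2380) / (Q + 2540) = 140
→ Q = 2540·(2380 − 140)/(140 − 9.500) = 43600 L/s.

43600 L/s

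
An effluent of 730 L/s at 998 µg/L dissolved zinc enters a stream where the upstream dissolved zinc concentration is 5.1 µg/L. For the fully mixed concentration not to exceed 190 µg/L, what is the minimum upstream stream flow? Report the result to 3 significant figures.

3190 L/s

Set C_mix = 190: (Q·5.100 + 730.0·998.0) / (Q + 730.0) = 190
→ Q = 730.0·(998.0 − 190)/(190 − 5.100) = 3190 L/s.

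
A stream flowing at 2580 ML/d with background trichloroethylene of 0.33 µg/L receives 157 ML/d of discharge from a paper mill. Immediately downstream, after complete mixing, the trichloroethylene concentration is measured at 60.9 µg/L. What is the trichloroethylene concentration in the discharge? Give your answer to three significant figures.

1060 µg/L

Mass balance: 2580·0.3300 + 157.0·Cₑ = 2737·60.90
→ Cₑ = (2737·60.90 − 2580·0.3300) / 157.0 = 1056 µg/L.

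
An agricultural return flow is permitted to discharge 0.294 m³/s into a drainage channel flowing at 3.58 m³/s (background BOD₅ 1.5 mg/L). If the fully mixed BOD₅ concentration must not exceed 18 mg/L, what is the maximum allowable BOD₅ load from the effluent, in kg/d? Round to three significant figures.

5560 kg/d

Mass balance at the limit: 3.580·1.500 + 0.2940·Cₑ = 3.874·18 → Cₑ = 218.9 mg/L.
Load = 0.2940 m³/s × 218.9 g/m³ × 86 400 s/d = 5561 kg/d.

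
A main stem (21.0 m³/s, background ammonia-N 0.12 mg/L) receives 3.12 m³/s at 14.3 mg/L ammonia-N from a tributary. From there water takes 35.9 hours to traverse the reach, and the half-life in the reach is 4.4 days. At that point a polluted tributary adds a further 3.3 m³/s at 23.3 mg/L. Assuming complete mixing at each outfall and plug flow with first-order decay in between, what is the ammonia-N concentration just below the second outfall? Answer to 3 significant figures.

4.16 mg/L

Flow-weighted average: C = (21.00·0.1200 + 3.120·14.30) / 24.12 = 47.14/24.12 = 1.954 mg/L; combined flow 24.12 m³/s.
Half-life 4.4 d → k = ln 2 / 4.4 = 0.1575 d⁻¹.
First-order decay: C = 1.954·exp(−k·t) = 1.954·0.7901 = 1.544 mg/L.
At the second outfall, C = (24.12·1.544 + 3.300·23.30) / (24.12 + 3.300) = 4.162 mg/L.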